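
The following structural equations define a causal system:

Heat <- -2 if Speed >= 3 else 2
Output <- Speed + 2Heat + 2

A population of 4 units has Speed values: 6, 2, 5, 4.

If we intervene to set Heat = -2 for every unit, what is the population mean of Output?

2.25

Every unit gets Heat=-2 under the intervention. Output values become 4, 0, 3, 2; E[Output|do(Heat=-2)] = 2.25.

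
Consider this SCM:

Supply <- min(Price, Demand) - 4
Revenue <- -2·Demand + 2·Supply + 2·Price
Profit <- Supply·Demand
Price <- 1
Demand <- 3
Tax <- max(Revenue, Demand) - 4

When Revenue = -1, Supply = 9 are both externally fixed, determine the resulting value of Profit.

The joint intervention fixes Revenue = -1, Supply = 9, removing each variable's own equation.
Profit = Supply·Demand  [with Supply=9, Demand=3]  = 27

27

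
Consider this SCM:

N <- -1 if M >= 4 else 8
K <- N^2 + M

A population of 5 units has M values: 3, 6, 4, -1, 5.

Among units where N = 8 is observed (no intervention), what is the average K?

Observing N=8 restricts to units where N's equation naturally yields 8: M ∈ {3, -1}. In that subpopulation K = 67, 63, mean 65.

65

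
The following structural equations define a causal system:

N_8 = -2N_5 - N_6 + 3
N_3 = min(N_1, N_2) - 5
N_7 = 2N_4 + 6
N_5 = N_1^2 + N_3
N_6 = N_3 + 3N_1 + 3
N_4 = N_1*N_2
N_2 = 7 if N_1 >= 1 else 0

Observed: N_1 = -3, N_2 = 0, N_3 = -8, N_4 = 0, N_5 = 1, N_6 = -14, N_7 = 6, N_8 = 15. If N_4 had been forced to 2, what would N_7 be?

10

The intervention breaks the incoming arrows to N_4: N_4 = N_1*N_2 no longer applies, and N_4 = 2.
N_7 = 2N_4 + 6  [with N_4=2]  = 10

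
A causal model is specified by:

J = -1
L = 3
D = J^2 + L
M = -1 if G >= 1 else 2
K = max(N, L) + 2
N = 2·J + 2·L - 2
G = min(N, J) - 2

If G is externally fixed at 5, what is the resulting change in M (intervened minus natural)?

-3

Intervening sets G = 5 and removes its equation (G = min(N, J) - 2).
M = -1 if G >= 1 else 2  [with G=5]  = -1
Without intervention: N = 2·J + 2·L - 2  [with J=-1, L=3]  = 2; G = min(N, J) - 2  [with N=2, J=-1]  = -3; M = -1 if G >= 1 else 2  [with G=-3]  = 2.
Change = -1 − 2 = -3.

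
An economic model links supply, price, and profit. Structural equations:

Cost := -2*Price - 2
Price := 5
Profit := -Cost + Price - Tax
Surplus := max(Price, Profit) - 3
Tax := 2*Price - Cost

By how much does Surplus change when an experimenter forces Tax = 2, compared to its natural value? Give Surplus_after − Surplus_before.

10

do(Tax=2) replaces the equation Tax := 2*Price - Cost with the constant Tax = 2.
Cost = -2*Price - 2  [with Price=5]  = -12
Profit = -Cost + Price - Tax  [with Cost=-12, Price=5, Tax=2]  = 15
Surplus = max(Price, Profit) - 3  [with Price=5, Profit=15]  = 12
Without intervention: Cost = -2*Price - 2  [with Price=5]  = -12; Tax = 2*Price - Cost  [with Price=5, Cost=-12]  = 22; Profit = -Cost + Price - Tax  [with Cost=-12, Price=5, Tax=22]  = -5; Surplus = max(Price, Profit) - 3  [with Price=5, Profit=-5]  = 2.
Change = 12 − 2 = 10.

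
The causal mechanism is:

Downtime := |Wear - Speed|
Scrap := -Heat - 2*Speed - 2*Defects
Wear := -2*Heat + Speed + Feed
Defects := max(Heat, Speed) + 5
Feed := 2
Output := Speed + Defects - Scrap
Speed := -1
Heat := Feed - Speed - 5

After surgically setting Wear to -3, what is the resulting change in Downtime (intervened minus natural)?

do(Wear=-3) replaces the equation Wear := -2*Heat + Speed + Feed with the constant Wear = -3.
Downtime = |Wear - Speed|  [with Wear=-3, Speed=-1]  = 2
Without intervention: Heat = Feed - Speed - 5  [with Feed=2, Speed=-1]  = -2; Wear = -2*Heat + Speed + Feed  [with Heat=-2, Speed=-1, Feed=2]  = 5; Downtime = |Wear - Speed|  [with Wear=5, Speed=-1]  = 6.
Change = 2 − 6 = -4.

-4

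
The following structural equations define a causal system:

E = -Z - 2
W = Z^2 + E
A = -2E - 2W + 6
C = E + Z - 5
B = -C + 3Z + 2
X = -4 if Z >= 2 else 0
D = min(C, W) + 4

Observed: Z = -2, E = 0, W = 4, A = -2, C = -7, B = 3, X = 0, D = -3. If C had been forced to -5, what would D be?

-1

do(C=-5) replaces the equation C = E + Z - 5 with the constant C = -5.
E = -Z - 2  [with Z=-2]  = 0
W = Z^2 + E  [with Z=-2, E=0]  = 4
D = min(C, W) + 4  [with C=-5, W=4]  = -1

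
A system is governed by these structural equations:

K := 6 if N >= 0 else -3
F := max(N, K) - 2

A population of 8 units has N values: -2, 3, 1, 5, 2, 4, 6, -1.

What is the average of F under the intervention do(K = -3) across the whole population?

The intervention sets K=-3 in all 8 units regardless of N. Recomputing F per unit gives -4, 1, -1, 3, 0, 2, 4, -3; average 0.25.

0.25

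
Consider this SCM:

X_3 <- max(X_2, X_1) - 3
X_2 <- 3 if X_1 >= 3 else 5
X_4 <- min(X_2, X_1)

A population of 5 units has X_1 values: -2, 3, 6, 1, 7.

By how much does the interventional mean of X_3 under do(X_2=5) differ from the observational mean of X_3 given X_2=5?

Under do(X_2=5), X_2's equation is replaced by X_2=5 for every unit. Per-unit X_3: 2, 2, 3, 2, 4. Mean = 2.6.
E[X_3|X_2=5] averages over only the 2 units with X_2=5 (X_1 = -2, 1): X_3 = 2, 2, mean 2.
Difference = 2.6 − 2 = 0.6.

0.6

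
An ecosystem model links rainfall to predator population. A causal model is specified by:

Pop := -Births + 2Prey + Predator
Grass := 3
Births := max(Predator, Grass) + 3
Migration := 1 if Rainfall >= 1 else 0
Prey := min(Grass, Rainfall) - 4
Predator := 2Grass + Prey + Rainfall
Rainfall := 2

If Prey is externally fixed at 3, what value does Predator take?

11

The intervention breaks the incoming arrows to Prey: Prey := min(Grass, Rainfall) - 4 no longer applies, and Prey = 3.
Predator = 2Grass + Prey + Rainfall  [with Grass=3, Prey=3, Rainfall=2]  = 11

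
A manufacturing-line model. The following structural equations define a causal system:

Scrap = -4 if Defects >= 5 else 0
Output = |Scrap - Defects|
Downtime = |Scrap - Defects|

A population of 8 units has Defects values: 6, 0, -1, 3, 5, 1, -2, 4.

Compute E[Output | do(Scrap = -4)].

do(Scrap=-4) breaks Scrap's dependence on Defects. With Scrap=-4 fixed, Output across the units is 10, 4, 3, 7, 9, 5, 2, 8, mean 6.

6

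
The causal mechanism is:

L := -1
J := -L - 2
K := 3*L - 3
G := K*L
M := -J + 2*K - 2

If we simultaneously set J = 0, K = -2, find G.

2

Setting J = 0, K = -2 by intervention discards those variables' equations.
G = K*L  [with K=-2, L=-1]  = 2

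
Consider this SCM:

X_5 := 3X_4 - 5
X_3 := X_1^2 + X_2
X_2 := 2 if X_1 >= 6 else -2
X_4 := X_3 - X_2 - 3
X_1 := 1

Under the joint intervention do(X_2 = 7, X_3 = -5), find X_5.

-50

Under do(X_2 = 7, X_3 = -5), each intervened variable's structural equation is replaced by its fixed value.
X_4 = X_3 - X_2 - 3  [with X_3=-5, X_2=7]  = -15
X_5 = 3X_4 - 5  [with X_4=-15]  = -50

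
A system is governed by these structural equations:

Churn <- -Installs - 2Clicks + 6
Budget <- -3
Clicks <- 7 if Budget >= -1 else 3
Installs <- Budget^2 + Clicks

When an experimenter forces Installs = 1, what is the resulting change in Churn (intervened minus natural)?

The intervention breaks the incoming arrows to Installs: Installs <- Budget^2 + Clicks no longer applies, and Installs = 1.
Clicks = 7 if Budget >= -1 else 3  [with Budget=-3]  = 3
Churn = -Installs - 2Clicks + 6  [with Installs=1, Clicks=3]  = -1
Without intervention: Clicks = 7 if Budget >= -1 else 3  [with Budget=-3]  = 3; Installs = Budget^2 + Clicks  [with Budget=-3, Clicks=3]  = 12; Churn = -Installs - 2Clicks + 6  [with Installs=12, Clicks=3]  = -12.
Change = -1 − (-12) = 11.

11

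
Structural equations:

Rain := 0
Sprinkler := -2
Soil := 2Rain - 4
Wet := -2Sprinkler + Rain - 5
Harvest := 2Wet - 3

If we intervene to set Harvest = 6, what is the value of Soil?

do(Harvest=6) replaces the equation Harvest := 2Wet - 3 with the constant Harvest = 6.
Soil is not downstream of the intervention, so its value is determined by the original equations.
Soil = 2Rain - 4  [with Rain=0]  = -4

-4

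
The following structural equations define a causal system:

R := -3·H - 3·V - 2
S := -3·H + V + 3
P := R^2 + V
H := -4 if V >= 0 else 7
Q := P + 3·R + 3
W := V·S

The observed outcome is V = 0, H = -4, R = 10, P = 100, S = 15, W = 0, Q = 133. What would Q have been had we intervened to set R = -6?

The intervention breaks the incoming arrows to R: R := -3·H - 3·V - 2 no longer applies, and R = -6.
P = R^2 + V  [with R=-6, V=0]  = 36
Q = P + 3·R + 3  [with P=36, R=-6]  = 21

21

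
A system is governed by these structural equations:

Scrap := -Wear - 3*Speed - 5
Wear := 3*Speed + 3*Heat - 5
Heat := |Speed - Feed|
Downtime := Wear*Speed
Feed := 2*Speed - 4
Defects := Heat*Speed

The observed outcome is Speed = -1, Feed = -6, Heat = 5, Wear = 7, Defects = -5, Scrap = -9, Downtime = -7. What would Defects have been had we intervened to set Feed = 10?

do(Feed=10) replaces the equation Feed := 2*Speed - 4 with the constant Feed = 10.
Heat = |Speed - Feed|  [with Speed=-1, Feed=10]  = 11
Defects = Heat*Speed  [with Heat=11, Speed=-1]  = -11

-11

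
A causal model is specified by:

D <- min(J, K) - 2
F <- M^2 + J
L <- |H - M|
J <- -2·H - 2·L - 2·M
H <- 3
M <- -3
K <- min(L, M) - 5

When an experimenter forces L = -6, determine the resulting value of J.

The intervention breaks the incoming arrows to L: L <- |H - M| no longer applies, and L = -6.
J = -2·H - 2·L - 2·M  [with H=3, L=-6, M=-3]  = 12

12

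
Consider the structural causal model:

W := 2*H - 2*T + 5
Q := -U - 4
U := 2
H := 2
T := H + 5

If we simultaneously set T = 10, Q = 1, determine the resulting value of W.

-11

The joint intervention fixes T = 10, Q = 1, removing each variable's own equation.
W = 2*H - 2*T + 5  [with H=2, T=10]  = -11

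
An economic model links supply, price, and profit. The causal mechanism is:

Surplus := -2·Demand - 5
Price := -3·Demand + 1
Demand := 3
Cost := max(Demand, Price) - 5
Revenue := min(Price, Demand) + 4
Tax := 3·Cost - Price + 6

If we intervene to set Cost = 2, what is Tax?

20

do(Cost=2) replaces the equation Cost := max(Demand, Price) - 5 with the constant Cost = 2.
Price = -3·Demand + 1  [with Demand=3]  = -8
Tax = 3·Cost - Price + 6  [with Cost=2, Price=-8]  = 20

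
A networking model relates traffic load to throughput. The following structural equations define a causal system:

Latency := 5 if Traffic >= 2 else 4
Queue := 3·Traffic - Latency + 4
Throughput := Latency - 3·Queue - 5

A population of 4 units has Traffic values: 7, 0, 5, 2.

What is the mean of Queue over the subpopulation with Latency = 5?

Conditioning on Latency=5 selects the 3 unit(s) with Traffic ∈ {7, 5, 2}. Their Queue values: 20, 14, 5. Mean = 13.

13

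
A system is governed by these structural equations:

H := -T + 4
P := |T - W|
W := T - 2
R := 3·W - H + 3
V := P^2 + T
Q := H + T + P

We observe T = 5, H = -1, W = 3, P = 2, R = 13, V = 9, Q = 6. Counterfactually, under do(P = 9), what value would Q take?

The intervention breaks the incoming arrows to P: P := |T - W| no longer applies, and P = 9.
H = -T + 4  [with T=5]  = -1
Q = H + T + P  [with H=-1, T=5, P=9]  = 13

13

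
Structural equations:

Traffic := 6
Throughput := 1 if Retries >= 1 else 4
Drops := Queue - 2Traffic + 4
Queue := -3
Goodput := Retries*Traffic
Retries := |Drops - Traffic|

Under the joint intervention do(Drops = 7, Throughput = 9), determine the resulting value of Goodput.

Setting Drops = 7, Throughput = 9 by intervention discards those variables' equations.
Retries = |Drops - Traffic|  [with Drops=7, Traffic=6]  = 1
Goodput = Retries*Traffic  [with Retries=1, Traffic=6]  = 6

6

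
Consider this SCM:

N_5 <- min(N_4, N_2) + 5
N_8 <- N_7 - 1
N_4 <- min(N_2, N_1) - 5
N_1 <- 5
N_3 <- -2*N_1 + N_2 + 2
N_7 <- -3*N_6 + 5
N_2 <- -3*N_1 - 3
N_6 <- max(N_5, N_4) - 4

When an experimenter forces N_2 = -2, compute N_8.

do(N_2=-2) replaces the equation N_2 <- -3*N_1 - 3 with the constant N_2 = -2.
N_4 = min(N_2, N_1) - 5  [with N_2=-2, N_1=5]  = -7
N_5 = min(N_4, N_2) + 5  [with N_4=-7, N_2=-2]  = -2
N_6 = max(N_5, N_4) - 4  [with N_5=-2, N_4=-7]  = -6
N_7 = -3*N_6 + 5  [with N_6=-6]  = 23
N_8 = N_7 - 1  [with N_7=23]  = 22

22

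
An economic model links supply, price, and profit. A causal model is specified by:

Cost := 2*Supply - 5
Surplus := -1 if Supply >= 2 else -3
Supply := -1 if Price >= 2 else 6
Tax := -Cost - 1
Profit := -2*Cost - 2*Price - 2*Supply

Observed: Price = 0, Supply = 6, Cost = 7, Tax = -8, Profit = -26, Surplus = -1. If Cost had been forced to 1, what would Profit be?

do(Cost=1) replaces the equation Cost := 2*Supply - 5 with the constant Cost = 1.
Supply = -1 if Price >= 2 else 6  [with Price=0]  = 6
Profit = -2*Cost - 2*Price - 2*Supply  [with Cost=1, Price=0, Supply=6]  = -14

-14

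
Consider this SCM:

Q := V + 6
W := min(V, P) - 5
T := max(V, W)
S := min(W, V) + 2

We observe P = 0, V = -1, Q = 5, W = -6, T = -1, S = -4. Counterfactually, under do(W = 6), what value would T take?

6

Intervening sets W = 6 and removes its equation (W := min(V, P) - 5).
T = max(V, W)  [with V=-1, W=6]  = 6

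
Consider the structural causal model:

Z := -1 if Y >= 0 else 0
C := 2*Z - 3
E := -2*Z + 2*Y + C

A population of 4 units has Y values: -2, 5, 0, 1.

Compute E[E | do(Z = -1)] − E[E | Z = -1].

do(Z=-1) breaks Z's dependence on Y. With Z=-1 fixed, E across the units is -7, 7, -3, -1, mean -1.
Observing Z=-1 restricts to units where Z's equation naturally yields -1: Y ∈ {5, 0, 1}. In that subpopulation E = 7, -3, -1, mean 1.
Difference = -1 − 1 = -2.

-2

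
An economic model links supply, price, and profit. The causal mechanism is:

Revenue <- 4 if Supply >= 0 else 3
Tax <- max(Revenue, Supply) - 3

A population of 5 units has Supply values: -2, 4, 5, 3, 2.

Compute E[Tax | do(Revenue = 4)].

1.2

Every unit gets Revenue=4 under the intervention. Tax values become 1, 1, 2, 1, 1; E[Tax|do(Revenue=4)] = 1.2.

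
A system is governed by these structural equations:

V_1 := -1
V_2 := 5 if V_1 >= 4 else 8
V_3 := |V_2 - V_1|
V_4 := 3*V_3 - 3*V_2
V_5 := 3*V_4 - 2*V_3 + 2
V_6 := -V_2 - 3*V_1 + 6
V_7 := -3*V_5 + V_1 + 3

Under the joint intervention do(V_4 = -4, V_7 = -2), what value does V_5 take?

-28

Setting V_4 = -4, V_7 = -2 by intervention discards those variables' equations.
V_2 = 5 if V_1 >= 4 else 8  [with V_1=-1]  = 8
V_3 = |V_2 - V_1|  [with V_2=8, V_1=-1]  = 9
V_5 = 3*V_4 - 2*V_3 + 2  [with V_4=-4, V_3=9]  = -28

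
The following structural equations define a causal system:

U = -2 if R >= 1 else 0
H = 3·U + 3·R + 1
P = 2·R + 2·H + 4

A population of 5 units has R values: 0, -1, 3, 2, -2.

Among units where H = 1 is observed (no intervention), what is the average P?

8

E[P|H=1] averages over only the 2 units with H=1 (R = 0, 2): P = 6, 10, mean 8.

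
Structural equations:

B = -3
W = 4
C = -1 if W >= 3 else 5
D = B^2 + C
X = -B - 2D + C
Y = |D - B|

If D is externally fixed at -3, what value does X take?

Intervening sets D = -3 and removes its equation (D = B^2 + C).
C = -1 if W >= 3 else 5  [with W=4]  = -1
X = -B - 2D + C  [with B=-3, D=-3, C=-1]  = 8

8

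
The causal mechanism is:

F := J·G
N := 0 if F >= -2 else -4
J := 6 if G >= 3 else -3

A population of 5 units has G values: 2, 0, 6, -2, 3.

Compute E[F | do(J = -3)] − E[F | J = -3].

Under do(J=-3), J's equation is replaced by J=-3 for every unit. Per-unit F: -6, 0, -18, 6, -9. Mean = -5.4.
Observing J=-3 restricts to units where J's equation naturally yields -3: G ∈ {2, 0, -2}. In that subpopulation F = -6, 0, 6, mean 0.
Difference = -5.4 − 0 = -5.4.

-5.4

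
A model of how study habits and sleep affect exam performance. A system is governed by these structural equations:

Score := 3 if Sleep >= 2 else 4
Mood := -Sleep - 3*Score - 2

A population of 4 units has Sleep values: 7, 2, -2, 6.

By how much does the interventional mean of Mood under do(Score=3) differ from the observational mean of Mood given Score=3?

Under do(Score=3), Score's equation is replaced by Score=3 for every unit. Per-unit Mood: -18, -13, -9, -17. Mean = -14.25.
Conditioning on Score=3 selects the 3 unit(s) with Sleep ∈ {7, 2, 6}. Their Mood values: -18, -13, -17. Mean = -16.
Difference = -14.25 − (-16) = 1.75.

1.75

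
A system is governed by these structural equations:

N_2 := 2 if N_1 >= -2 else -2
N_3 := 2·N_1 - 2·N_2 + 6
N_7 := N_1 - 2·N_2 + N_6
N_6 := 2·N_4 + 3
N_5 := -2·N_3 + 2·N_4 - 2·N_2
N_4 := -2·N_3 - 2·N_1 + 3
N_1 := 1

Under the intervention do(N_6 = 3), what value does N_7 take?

0

Intervening sets N_6 = 3 and removes its equation (N_6 := 2·N_4 + 3).
N_2 = 2 if N_1 >= -2 else -2  [with N_1=1]  = 2
N_7 = N_1 - 2·N_2 + N_6  [with N_1=1, N_2=2, N_6=3]  = 0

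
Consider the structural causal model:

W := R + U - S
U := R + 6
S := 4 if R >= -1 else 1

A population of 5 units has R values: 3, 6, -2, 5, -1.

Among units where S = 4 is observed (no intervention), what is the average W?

E[W|S=4] averages over only the 4 units with S=4 (R = 3, 6, 5, -1): W = 8, 14, 12, 0, mean 8.5.

8.5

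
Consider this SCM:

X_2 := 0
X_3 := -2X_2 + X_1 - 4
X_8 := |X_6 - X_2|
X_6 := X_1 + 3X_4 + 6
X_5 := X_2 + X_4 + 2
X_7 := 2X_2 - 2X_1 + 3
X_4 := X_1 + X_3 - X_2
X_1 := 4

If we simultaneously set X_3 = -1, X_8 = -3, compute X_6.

Under do(X_3 = -1, X_8 = -3), each intervened variable's structural equation is replaced by its fixed value.
X_4 = X_1 + X_3 - X_2  [with X_1=4, X_3=-1, X_2=0]  = 3
X_6 = X_1 + 3X_4 + 6  [with X_1=4, X_4=3]  = 19

19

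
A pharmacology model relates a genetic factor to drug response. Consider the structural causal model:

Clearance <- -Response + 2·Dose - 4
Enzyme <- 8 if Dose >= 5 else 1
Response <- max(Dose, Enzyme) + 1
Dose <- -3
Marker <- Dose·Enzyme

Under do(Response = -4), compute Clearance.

Intervening sets Response = -4 and removes its equation (Response <- max(Dose, Enzyme) + 1).
Clearance = -Response + 2·Dose - 4  [with Response=-4, Dose=-3]  = -6

-6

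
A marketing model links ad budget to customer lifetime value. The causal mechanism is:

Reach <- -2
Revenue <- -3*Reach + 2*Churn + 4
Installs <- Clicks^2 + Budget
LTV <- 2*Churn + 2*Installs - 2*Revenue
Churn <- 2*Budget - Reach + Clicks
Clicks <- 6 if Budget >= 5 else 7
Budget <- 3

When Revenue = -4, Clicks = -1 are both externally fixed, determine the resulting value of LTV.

30

Under do(Revenue = -4, Clicks = -1), each intervened variable's structural equation is replaced by its fixed value.
Installs = Clicks^2 + Budget  [with Clicks=-1, Budget=3]  = 4
Churn = 2*Budget - Reach + Clicks  [with Budget=3, Reach=-2, Clicks=-1]  = 7
LTV = 2*Churn + 2*Installs - 2*Revenue  [with Churn=7, Installs=4, Revenue=-4]  = 30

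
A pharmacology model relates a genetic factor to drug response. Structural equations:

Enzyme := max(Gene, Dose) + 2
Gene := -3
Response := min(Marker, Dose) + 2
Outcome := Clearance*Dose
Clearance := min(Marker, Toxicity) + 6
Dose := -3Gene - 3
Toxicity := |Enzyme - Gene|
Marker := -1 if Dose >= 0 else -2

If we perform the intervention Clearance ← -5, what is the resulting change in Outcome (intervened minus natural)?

do(Clearance=-5) replaces the equation Clearance := min(Marker, Toxicity) + 6 with the constant Clearance = -5.
Dose = -3Gene - 3  [with Gene=-3]  = 6
Outcome = Clearance*Dose  [with Clearance=-5, Dose=6]  = -30
Without intervention: Dose = -3Gene - 3  [with Gene=-3]  = 6; Enzyme = max(Gene, Dose) + 2  [with Gene=-3, Dose=6]  = 8; Marker = -1 if Dose >= 0 else -2  [with Dose=6]  = -1; Toxicity = |Enzyme - Gene|  [with Enzyme=8, Gene=-3]  = 11; Clearance = min(Marker, Toxicity) + 6  [with Marker=-1, Toxicity=11]  = 5; Outcome = Clearance*Dose  [with Clearance=5, Dose=6]  = 30.
Change = -30 − 30 = -60.

-60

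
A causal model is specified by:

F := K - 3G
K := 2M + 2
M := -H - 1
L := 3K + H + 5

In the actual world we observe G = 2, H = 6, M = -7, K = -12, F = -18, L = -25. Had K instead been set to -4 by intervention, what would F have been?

-10

Intervening sets K = -4 and removes its equation (K := 2M + 2).
F = K - 3G  [with K=-4, G=2]  = -10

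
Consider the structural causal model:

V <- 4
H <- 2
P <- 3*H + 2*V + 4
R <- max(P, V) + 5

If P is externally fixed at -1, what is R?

9

The intervention breaks the incoming arrows to P: P <- 3*H + 2*V + 4 no longer applies, and P = -1.
R = max(P, V) + 5  [with P=-1, V=4]  = 9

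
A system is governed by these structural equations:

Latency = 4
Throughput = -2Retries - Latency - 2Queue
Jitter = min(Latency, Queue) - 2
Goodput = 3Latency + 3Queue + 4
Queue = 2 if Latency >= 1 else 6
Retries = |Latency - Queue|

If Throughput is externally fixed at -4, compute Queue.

2

Under do(Throughput=-4), the mechanism Throughput = -2Retries - Latency - 2Queue is discarded; Throughput is fixed at -4.
No directed path runs from Throughput to Queue, so Queue keeps its natural value.
Queue = 2 if Latency >= 1 else 6  [with Latency=4]  = 2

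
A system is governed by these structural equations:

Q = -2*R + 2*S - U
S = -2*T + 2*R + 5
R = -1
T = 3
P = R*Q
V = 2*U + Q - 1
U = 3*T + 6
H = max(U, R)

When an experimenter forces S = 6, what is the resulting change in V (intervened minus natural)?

18

The intervention breaks the incoming arrows to S: S = -2*T + 2*R + 5 no longer applies, and S = 6.
U = 3*T + 6  [with T=3]  = 15
Q = -2*R + 2*S - U  [with R=-1, S=6, U=15]  = -1
V = 2*U + Q - 1  [with U=15, Q=-1]  = 28
Without intervention: S = -2*T + 2*R + 5  [with T=3, R=-1]  = -3; U = 3*T + 6  [with T=3]  = 15; Q = -2*R + 2*S - U  [with R=-1, S=-3, U=15]  = -19; V = 2*U + Q - 1  [with U=15, Q=-19]  = 10.
Change = 28 − 10 = 18.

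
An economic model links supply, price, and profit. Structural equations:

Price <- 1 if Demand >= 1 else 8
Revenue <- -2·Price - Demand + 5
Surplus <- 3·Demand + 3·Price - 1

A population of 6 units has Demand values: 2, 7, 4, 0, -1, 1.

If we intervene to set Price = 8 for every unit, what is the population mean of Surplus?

The intervention sets Price=8 in all 6 units regardless of Demand. Recomputing Surplus per unit gives 29, 44, 35, 23, 20, 26; average 29.5.

29.5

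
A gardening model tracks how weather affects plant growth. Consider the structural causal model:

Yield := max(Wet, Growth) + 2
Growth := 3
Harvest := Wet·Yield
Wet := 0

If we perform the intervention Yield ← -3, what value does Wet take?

0

Under do(Yield=-3), the mechanism Yield := max(Wet, Growth) + 2 is discarded; Yield is fixed at -3.
Wet is not downstream of the intervention, so its value is determined by the original equations.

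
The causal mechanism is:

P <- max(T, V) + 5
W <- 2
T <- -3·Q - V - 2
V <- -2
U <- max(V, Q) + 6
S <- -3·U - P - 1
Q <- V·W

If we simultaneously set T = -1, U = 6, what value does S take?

-23

Setting T = -1, U = 6 by intervention discards those variables' equations.
P = max(T, V) + 5  [with T=-1, V=-2]  = 4
S = -3·U - P - 1  [with U=6, P=4]  = -23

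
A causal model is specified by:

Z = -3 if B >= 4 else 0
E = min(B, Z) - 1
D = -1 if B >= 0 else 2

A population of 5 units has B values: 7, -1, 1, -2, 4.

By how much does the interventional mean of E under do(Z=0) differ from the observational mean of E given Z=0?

Under do(Z=0), Z's equation is replaced by Z=0 for every unit. Per-unit E: -1, -2, -1, -3, -1. Mean = -1.6.
E[E|Z=0] averages over only the 3 units with Z=0 (B = -1, 1, -2): E = -2, -1, -3, mean -2.
Difference = -1.6 − (-2) = 0.4.

0.4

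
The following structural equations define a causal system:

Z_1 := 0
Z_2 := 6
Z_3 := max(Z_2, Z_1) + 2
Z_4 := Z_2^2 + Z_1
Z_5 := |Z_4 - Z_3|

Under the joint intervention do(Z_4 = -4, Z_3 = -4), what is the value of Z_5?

0

The joint intervention fixes Z_4 = -4, Z_3 = -4, removing each variable's own equation.
Z_5 = |Z_4 - Z_3|  [with Z_4=-4, Z_3=-4]  = 0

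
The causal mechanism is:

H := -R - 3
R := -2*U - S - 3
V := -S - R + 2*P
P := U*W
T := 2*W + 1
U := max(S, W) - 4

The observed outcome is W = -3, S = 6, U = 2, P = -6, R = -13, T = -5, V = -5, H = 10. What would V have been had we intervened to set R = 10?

Under do(R=10), the mechanism R := -2*U - S - 3 is discarded; R is fixed at 10.
U = max(S, W) - 4  [with S=6, W=-3]  = 2
P = U*W  [with U=2, W=-3]  = -6
V = -S - R + 2*P  [with S=6, R=10, P=-6]  = -28

-28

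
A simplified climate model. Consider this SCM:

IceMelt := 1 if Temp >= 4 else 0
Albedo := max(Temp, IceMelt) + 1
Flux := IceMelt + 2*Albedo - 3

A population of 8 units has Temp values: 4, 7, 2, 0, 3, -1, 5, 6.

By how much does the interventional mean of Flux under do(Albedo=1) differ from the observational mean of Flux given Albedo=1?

do(Albedo=1) breaks Albedo's dependence on Temp. With Albedo=1 fixed, Flux across the units is 0, 0, -1, -1, -1, -1, 0, 0, mean -0.5.
Observing Albedo=1 restricts to units where Albedo's equation naturally yields 1: Temp ∈ {0, -1}. In that subpopulation Flux = -1, -1, mean -1.
Difference = -0.5 − (-1) = 0.5.

0.5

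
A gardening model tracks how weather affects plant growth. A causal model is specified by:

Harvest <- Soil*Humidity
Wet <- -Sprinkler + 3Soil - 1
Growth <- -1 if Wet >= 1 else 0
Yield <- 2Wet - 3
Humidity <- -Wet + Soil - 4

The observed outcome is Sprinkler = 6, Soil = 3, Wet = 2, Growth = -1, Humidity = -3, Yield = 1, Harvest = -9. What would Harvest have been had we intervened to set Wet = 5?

-18

The intervention breaks the incoming arrows to Wet: Wet <- -Sprinkler + 3Soil - 1 no longer applies, and Wet = 5.
Humidity = -Wet + Soil - 4  [with Wet=5, Soil=3]  = -6
Harvest = Soil*Humidity  [with Soil=3, Humidity=-6]  = -18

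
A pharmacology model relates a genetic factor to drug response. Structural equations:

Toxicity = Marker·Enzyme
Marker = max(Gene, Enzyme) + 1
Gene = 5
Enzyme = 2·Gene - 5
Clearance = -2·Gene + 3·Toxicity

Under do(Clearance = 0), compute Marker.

6

do(Clearance=0) replaces the equation Clearance = -2·Gene + 3·Toxicity with the constant Clearance = 0.
Marker is not downstream of the intervention, so its value is determined by the original equations.
Enzyme = 2·Gene - 5  [with Gene=5]  = 5
Marker = max(Gene, Enzyme) + 1  [with Gene=5, Enzyme=5]  = 6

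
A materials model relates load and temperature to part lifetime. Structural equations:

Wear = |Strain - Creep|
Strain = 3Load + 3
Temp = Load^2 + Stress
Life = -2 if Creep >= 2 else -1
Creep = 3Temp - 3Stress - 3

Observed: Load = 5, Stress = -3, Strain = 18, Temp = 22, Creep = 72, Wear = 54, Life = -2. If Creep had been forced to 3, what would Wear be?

15

The intervention breaks the incoming arrows to Creep: Creep = 3Temp - 3Stress - 3 no longer applies, and Creep = 3.
Strain = 3Load + 3  [with Load=5]  = 18
Wear = |Strain - Creep|  [with Strain=18, Creep=3]  = 15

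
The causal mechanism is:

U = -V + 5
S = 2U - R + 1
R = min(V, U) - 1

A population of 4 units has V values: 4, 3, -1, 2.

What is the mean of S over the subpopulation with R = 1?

Observing R=1 restricts to units where R's equation naturally yields 1: V ∈ {3, 2}. In that subpopulation S = 4, 6, mean 5.

5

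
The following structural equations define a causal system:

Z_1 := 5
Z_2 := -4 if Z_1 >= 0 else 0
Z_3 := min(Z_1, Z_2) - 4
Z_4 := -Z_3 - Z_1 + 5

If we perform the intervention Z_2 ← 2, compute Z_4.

Under do(Z_2=2), the mechanism Z_2 := -4 if Z_1 >= 0 else 0 is discarded; Z_2 is fixed at 2.
Z_3 = min(Z_1, Z_2) - 4  [with Z_1=5, Z_2=2]  = -2
Z_4 = -Z_3 - Z_1 + 5  [with Z_3=-2, Z_1=5]  = 2

2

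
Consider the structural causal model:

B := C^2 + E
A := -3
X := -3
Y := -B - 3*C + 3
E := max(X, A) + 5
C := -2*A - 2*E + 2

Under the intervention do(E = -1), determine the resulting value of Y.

The intervention breaks the incoming arrows to E: E := max(X, A) + 5 no longer applies, and E = -1.
C = -2*A - 2*E + 2  [with A=-3, E=-1]  = 10
B = C^2 + E  [with C=10, E=-1]  = 99
Y = -B - 3*C + 3  [with B=99, C=10]  = -126

-126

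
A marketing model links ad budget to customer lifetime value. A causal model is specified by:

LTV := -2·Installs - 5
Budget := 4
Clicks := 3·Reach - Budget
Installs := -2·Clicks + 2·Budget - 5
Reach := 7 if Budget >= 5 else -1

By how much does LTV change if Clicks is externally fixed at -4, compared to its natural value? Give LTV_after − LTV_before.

12

do(Clicks=-4) replaces the equation Clicks := 3·Reach - Budget with the constant Clicks = -4.
Installs = -2·Clicks + 2·Budget - 5  [with Clicks=-4, Budget=4]  = 11
LTV = -2·Installs - 5  [with Installs=11]  = -27
Without intervention: Reach = 7 if Budget >= 5 else -1  [with Budget=4]  = -1; Clicks = 3·Reach - Budget  [with Reach=-1, Budget=4]  = -7; Installs = -2·Clicks + 2·Budget - 5  [with Clicks=-7, Budget=4]  = 17; LTV = -2·Installs - 5  [with Installs=17]  = -39.
Change = -27 − (-39) = 12.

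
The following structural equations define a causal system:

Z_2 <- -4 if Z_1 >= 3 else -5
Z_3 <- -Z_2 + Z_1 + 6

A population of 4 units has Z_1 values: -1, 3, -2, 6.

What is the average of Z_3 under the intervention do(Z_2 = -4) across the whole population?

Under do(Z_2=-4), Z_2's equation is replaced by Z_2=-4 for every unit. Per-unit Z_3: 9, 13, 8, 16. Mean = 11.5.

11.5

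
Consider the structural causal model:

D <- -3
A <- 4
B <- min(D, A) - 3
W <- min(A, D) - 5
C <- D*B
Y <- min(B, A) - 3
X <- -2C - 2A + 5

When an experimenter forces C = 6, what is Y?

The intervention breaks the incoming arrows to C: C <- D*B no longer applies, and C = 6.
Since Y is not a descendant of the intervened variable, it is unaffected.
B = min(D, A) - 3  [with D=-3, A=4]  = -6
Y = min(B, A) - 3  [with B=-6, A=4]  = -9

-9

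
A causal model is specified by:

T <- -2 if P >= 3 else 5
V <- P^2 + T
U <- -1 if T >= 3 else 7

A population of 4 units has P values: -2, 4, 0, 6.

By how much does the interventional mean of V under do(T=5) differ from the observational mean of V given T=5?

12

Under do(T=5), T's equation is replaced by T=5 for every unit. Per-unit V: 9, 21, 5, 41. Mean = 19.
Observing T=5 restricts to units where T's equation naturally yields 5: P ∈ {-2, 0}. In that subpopulation V = 9, 5, mean 7.
Difference = 19 − 7 = 12.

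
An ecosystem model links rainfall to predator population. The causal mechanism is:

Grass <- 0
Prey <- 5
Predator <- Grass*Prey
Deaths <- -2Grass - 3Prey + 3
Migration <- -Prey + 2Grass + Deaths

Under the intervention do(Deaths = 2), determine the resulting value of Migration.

Intervening sets Deaths = 2 and removes its equation (Deaths <- -2Grass - 3Prey + 3).
Migration = -Prey + 2Grass + Deaths  [with Prey=5, Grass=0, Deaths=2]  = -3

-3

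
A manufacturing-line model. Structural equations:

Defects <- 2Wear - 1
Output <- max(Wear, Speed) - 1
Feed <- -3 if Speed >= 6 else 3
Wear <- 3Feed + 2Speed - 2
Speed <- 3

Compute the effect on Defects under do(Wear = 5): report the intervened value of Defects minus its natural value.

-16

The intervention breaks the incoming arrows to Wear: Wear <- 3Feed + 2Speed - 2 no longer applies, and Wear = 5.
Defects = 2Wear - 1  [with Wear=5]  = 9
Without intervention: Feed = -3 if Speed >= 6 else 3  [with Speed=3]  = 3; Wear = 3Feed + 2Speed - 2  [with Feed=3, Speed=3]  = 13; Defects = 2Wear - 1  [with Wear=13]  = 25.
Change = 9 − 25 = -16.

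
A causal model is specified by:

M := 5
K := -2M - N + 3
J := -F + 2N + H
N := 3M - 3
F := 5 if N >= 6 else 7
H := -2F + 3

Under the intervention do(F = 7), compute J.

6

Under do(F=7), the mechanism F := 5 if N >= 6 else 7 is discarded; F is fixed at 7.
N = 3M - 3  [with M=5]  = 12
H = -2F + 3  [with F=7]  = -11
J = -F + 2N + H  [with F=7, N=12, H=-11]  = 6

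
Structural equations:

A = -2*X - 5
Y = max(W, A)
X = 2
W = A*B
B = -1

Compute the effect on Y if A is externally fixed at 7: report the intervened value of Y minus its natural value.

-2

do(A=7) replaces the equation A = -2*X - 5 with the constant A = 7.
W = A*B  [with A=7, B=-1]  = -7
Y = max(W, A)  [with W=-7, A=7]  = 7
Without intervention: A = -2*X - 5  [with X=2]  = -9; W = A*B  [with A=-9, B=-1]  = 9; Y = max(W, A)  [with W=9, A=-9]  = 9.
Change = 7 − 9 = -2.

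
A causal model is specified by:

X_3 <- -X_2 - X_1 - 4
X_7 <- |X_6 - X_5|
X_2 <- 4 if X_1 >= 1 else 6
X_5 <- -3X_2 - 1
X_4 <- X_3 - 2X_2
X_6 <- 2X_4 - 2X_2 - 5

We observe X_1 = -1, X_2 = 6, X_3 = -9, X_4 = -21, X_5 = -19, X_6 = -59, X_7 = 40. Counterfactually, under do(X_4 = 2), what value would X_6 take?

-13

Under do(X_4=2), the mechanism X_4 <- X_3 - 2X_2 is discarded; X_4 is fixed at 2.
X_2 = 4 if X_1 >= 1 else 6  [with X_1=-1]  = 6
X_6 = 2X_4 - 2X_2 - 5  [with X_4=2, X_2=6]  = -13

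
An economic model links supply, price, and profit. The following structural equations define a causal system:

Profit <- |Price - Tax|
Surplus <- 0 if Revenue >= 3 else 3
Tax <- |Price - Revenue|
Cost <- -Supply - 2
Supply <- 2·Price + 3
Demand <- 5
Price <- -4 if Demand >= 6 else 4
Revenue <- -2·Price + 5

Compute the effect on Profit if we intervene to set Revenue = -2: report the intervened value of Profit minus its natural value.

Under do(Revenue=-2), the mechanism Revenue <- -2·Price + 5 is discarded; Revenue is fixed at -2.
Price = -4 if Demand >= 6 else 4  [with Demand=5]  = 4
Tax = |Price - Revenue|  [with Price=4, Revenue=-2]  = 6
Profit = |Price - Tax|  [with Price=4, Tax=6]  = 2
Without intervention: Price = -4 if Demand >= 6 else 4  [with Demand=5]  = 4; Revenue = -2·Price + 5  [with Price=4]  = -3; Tax = |Price - Revenue|  [with Price=4, Revenue=-3]  = 7; Profit = |Price - Tax|  [with Price=4, Tax=7]  = 3.
Change = 2 − 3 = -1.

-1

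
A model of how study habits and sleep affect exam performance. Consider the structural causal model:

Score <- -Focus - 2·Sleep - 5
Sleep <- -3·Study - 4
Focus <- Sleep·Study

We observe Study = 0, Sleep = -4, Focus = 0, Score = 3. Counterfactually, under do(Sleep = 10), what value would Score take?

-25

Under do(Sleep=10), the mechanism Sleep <- -3·Study - 4 is discarded; Sleep is fixed at 10.
Focus = Sleep·Study  [with Sleep=10, Study=0]  = 0
Score = -Focus - 2·Sleep - 5  [with Focus=0, Sleep=10]  = -25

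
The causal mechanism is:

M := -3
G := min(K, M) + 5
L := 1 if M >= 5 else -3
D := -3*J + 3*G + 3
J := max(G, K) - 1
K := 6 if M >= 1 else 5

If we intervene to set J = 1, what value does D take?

Under do(J=1), the mechanism J := max(G, K) - 1 is discarded; J is fixed at 1.
K = 6 if M >= 1 else 5  [with M=-3]  = 5
G = min(K, M) + 5  [with K=5, M=-3]  = 2
D = -3*J + 3*G + 3  [with J=1, G=2]  = 6

6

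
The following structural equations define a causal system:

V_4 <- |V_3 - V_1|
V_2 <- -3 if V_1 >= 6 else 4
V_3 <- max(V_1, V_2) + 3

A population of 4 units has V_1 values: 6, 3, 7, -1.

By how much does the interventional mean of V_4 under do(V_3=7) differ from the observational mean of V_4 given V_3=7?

-2.75

Under do(V_3=7), V_3's equation is replaced by V_3=7 for every unit. Per-unit V_4: 1, 4, 0, 8. Mean = 3.25.
Observing V_3=7 restricts to units where V_3's equation naturally yields 7: V_1 ∈ {3, -1}. In that subpopulation V_4 = 4, 8, mean 6.
Difference = 3.25 − 6 = -2.75.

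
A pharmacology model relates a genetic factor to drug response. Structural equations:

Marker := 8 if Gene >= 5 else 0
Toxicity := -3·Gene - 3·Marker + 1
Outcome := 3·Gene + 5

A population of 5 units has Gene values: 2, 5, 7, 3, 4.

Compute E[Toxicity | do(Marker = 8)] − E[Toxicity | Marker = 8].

5.4

The intervention sets Marker=8 in all 5 units regardless of Gene. Recomputing Toxicity per unit gives -29, -38, -44, -32, -35; average -35.6.
Observing Marker=8 restricts to units where Marker's equation naturally yields 8: Gene ∈ {5, 7}. In that subpopulation Toxicity = -38, -44, mean -41.
Difference = -35.6 − (-41) = 5.4.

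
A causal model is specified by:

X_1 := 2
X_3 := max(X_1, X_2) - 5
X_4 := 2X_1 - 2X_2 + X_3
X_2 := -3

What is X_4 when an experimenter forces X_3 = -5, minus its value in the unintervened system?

The intervention breaks the incoming arrows to X_3: X_3 := max(X_1, X_2) - 5 no longer applies, and X_3 = -5.
X_4 = 2X_1 - 2X_2 + X_3  [with X_1=2, X_2=-3, X_3=-5]  = 5
Without intervention: X_3 = max(X_1, X_2) - 5  [with X_1=2, X_2=-3]  = -3; X_4 = 2X_1 - 2X_2 + X_3  [with X_1=2, X_2=-3, X_3=-3]  = 7.
Change = 5 − 7 = -2.

-2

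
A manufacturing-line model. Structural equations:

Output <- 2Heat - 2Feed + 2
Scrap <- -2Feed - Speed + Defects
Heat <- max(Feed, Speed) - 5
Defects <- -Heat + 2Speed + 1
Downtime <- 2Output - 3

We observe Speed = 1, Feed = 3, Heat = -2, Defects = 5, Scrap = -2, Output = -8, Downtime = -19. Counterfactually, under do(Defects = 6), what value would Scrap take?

-1

Intervening sets Defects = 6 and removes its equation (Defects <- -Heat + 2Speed + 1).
Scrap = -2Feed - Speed + Defects  [with Feed=3, Speed=1, Defects=6]  = -1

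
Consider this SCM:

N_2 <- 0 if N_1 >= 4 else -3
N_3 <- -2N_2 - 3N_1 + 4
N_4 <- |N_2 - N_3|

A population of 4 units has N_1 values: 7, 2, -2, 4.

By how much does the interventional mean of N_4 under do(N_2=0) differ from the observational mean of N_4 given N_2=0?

Every unit gets N_2=0 under the intervention. N_4 values become 17, 2, 10, 8; E[N_4|do(N_2=0)] = 9.25.
E[N_4|N_2=0] averages over only the 2 units with N_2=0 (N_1 = 7, 4): N_4 = 17, 8, mean 12.5.
Difference = 9.25 − 12.5 = -3.25.

-3.25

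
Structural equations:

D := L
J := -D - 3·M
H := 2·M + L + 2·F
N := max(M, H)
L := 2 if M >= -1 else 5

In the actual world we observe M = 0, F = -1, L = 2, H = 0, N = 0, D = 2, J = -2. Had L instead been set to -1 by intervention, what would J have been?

1

The intervention breaks the incoming arrows to L: L := 2 if M >= -1 else 5 no longer applies, and L = -1.
D = L  [with L=-1]  = -1
J = -D - 3·M  [with D=-1, M=0]  = 1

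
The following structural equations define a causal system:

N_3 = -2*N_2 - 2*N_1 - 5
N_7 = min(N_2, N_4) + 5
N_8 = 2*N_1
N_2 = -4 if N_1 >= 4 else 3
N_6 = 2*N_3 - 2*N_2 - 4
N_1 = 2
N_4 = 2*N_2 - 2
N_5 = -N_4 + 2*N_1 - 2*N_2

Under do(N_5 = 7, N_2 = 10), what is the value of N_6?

The joint intervention fixes N_5 = 7, N_2 = 10, removing each variable's own equation.
N_3 = -2*N_2 - 2*N_1 - 5  [with N_2=10, N_1=2]  = -29
N_6 = 2*N_3 - 2*N_2 - 4  [with N_3=-29, N_2=10]  = -82

-82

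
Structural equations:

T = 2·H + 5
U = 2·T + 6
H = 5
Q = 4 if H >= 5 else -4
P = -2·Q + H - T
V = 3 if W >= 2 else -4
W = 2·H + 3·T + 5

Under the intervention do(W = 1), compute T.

15

do(W=1) replaces the equation W = 2·H + 3·T + 5 with the constant W = 1.
T is not downstream of the intervention, so its value is determined by the original equations.
T = 2·H + 5  [with H=5]  = 15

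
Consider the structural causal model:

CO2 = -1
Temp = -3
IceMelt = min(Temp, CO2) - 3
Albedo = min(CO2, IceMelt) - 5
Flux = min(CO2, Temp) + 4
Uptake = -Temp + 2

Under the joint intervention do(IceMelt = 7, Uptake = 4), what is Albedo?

Setting IceMelt = 7, Uptake = 4 by intervention discards those variables' equations.
Albedo = min(CO2, IceMelt) - 5  [with CO2=-1, IceMelt=7]  = -6

-6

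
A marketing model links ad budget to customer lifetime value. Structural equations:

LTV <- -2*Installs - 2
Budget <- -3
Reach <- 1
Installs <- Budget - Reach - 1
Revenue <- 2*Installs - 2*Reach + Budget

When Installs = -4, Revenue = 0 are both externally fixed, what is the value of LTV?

6

Setting Installs = -4, Revenue = 0 by intervention discards those variables' equations.
LTV = -2*Installs - 2  [with Installs=-4]  = 6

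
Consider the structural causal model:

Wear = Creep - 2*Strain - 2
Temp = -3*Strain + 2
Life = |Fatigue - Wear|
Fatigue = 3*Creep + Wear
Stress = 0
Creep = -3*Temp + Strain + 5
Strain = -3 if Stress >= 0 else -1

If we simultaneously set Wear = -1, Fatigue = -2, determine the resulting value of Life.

Under do(Wear = -1, Fatigue = -2), each intervened variable's structural equation is replaced by its fixed value.
Life = |Fatigue - Wear|  [with Fatigue=-2, Wear=-1]  = 1

1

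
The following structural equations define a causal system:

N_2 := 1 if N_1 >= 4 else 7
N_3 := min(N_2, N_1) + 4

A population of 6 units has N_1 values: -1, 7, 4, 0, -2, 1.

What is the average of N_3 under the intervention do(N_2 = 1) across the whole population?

Every unit gets N_2=1 under the intervention. N_3 values become 3, 5, 5, 4, 2, 5; E[N_3|do(N_2=1)] = 4.

4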